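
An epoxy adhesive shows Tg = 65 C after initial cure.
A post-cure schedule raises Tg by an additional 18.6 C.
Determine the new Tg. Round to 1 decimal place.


New Tg = 65 + 18.6
= 83.6 C

83.6


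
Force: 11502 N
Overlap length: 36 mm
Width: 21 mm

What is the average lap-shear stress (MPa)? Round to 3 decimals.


Average shear stress = F / (overlap * width)
= 11502 / (36 * 21)
= 15.214 MPa

15.214


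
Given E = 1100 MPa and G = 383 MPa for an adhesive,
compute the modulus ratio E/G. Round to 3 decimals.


E/G ratio = 1100 / 383 = 2.872

2.872


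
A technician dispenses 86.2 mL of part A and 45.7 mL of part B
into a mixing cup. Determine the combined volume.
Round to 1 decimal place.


Combined volume = 86.2 + 45.7
= 131.9 mL

131.9


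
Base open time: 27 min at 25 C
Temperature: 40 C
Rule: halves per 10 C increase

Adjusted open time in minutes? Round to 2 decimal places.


Acceleration = 2^((40-25)/10) = 2.8284
Open time = 27 / 2.8284 = 9.55 min

9.55


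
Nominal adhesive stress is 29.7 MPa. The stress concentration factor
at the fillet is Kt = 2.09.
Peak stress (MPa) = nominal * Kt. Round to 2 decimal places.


Peak = 29.7 * 2.09 = 62.07 MPa

62.07


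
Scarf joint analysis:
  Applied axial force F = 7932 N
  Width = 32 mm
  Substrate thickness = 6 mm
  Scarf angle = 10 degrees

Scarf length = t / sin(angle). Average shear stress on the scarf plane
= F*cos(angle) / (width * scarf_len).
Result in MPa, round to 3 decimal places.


Scarf length = 6 / sin(10 deg) = 34.5526 mm
cos(10 deg) = 0.984808
Shear = 7932 * 0.984808 / (32 * 34.5526)
= 7.065 MPa

7.065


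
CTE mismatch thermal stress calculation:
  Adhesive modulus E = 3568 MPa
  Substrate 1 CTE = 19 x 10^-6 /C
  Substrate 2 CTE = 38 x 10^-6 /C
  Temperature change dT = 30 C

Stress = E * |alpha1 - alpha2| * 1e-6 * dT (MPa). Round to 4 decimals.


delta_alpha = |19 - 38| = 19 x 10^-6/C
Stress = 3568 * 19e-6 * 30
= 2.0338 MPa

2.0338


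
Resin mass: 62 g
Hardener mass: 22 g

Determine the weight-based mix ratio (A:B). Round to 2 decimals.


Ratio = 62 / 22 = 2.82

2.82


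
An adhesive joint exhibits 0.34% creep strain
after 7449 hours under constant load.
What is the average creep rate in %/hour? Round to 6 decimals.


Creep rate = strain / time
= 0.34 / 7449
= 0.000046 %/h

0.000046


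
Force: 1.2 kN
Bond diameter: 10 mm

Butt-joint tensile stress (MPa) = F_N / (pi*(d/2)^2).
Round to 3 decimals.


F_N = 1.2 * 1000 = 1200.0 N
A = pi*(5.0)^2 = 78.5398 mm^2
stress = 1200.0 / 78.5398 = 15.279 MPa

15.279


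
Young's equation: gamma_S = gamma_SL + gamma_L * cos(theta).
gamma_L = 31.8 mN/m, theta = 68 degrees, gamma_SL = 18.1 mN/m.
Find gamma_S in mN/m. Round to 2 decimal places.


cos(68 deg) = 0.374607
gamma_S = 18.1 + 31.8 * 0.374607
= 30.01 mN/m

30.01


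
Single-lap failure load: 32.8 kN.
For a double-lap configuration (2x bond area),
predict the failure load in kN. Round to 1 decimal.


Failure load = 32.8 * 2 = 65.6 kN

65.6


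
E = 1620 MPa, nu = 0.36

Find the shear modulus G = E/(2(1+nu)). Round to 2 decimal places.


G = 1620 / (2 * 1.36)
= 595.59 MPa

595.59


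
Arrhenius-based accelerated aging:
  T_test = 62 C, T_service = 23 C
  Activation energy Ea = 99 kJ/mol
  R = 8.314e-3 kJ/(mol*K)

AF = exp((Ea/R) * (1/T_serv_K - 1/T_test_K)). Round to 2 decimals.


T_test_K = 335.15, T_serv_K = 296.15
AF = exp((99/8.314e-3) * (1/296.15 - 1/335.15))
= 107.65

107.65


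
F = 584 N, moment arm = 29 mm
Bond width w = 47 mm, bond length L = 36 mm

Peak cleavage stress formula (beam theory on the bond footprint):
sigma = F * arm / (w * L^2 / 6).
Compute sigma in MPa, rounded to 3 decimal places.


sigma = (584 * 29) / (47 * 1296 / 6)
= 16936 * 6 / 60912
= 101616 / 60912
= 1.668 MPa

1.668


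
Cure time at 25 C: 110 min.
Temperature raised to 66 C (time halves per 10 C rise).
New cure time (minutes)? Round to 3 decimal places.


Acceleration factor = 2^(41/10) = 17.1484
New time = 110 / 17.1484 = 6.415 min

6.415


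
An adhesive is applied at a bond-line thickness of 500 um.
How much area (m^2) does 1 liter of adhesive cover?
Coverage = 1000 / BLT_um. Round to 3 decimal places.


Coverage = 1000 / 500 = 2.000 m^2

2.000


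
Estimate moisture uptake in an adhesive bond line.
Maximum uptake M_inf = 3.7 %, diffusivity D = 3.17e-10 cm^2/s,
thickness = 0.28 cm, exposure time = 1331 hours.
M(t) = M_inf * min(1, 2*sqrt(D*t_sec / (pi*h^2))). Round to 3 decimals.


Convert time: 1331 h = 4791600 s
ratio = min(1, 2*sqrt(3.17e-10*4791600/(pi*0.28^2)))
= 0.157060
M(t) = 3.7 * 0.157060 = 0.581%

0.581


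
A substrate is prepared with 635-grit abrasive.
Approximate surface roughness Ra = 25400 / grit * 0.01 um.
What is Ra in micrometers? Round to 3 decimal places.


Ra = 25400 / 635 * 0.01 = 0.400 um

0.400


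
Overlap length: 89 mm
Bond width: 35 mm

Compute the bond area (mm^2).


Bond area = 89 * 35 = 3115 mm^2

3115


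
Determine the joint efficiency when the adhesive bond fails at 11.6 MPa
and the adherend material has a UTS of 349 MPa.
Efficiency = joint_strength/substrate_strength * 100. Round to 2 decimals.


Joint efficiency = 11.6 / 349 * 100
= 3.32%

3.32


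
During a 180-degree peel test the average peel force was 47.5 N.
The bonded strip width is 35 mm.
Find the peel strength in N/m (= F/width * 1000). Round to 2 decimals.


Peel strength = F/width * 1000
= 47.5 / 35 * 1000
= 1357.14 N/m

1357.14


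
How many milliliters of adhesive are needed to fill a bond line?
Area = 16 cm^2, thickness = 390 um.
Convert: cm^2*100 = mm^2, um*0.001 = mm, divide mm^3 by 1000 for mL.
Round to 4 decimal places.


= (16 * 100) * (390 * 0.001) / 1000
= 0.6240 mL

0.6240


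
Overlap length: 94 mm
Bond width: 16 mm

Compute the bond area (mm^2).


Bond area = 94 * 16 = 1504 mm^2

1504


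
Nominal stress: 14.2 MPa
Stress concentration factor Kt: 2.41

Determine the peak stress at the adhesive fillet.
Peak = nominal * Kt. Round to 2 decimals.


Peak stress = 14.2 * 2.41
= 34.22 MPa

34.22


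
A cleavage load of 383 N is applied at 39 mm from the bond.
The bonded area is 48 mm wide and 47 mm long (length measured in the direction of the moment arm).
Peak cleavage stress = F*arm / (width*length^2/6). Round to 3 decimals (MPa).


Moment = 383 * 39 = 14937 N*mm
Section modulus = 48 * 2209 / 6 = 106032 / 6 mm^3
Stress = 14937 / (106032 / 6) = 89622 / 106032
= 0.845 MPa

0.845


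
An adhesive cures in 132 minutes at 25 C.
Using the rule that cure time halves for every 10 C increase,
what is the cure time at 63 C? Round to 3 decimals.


Factor = 2^((63 - 25) / 10) = 13.9288
Cure time = 132 / 13.9288
= 9.477 minutes

9.477


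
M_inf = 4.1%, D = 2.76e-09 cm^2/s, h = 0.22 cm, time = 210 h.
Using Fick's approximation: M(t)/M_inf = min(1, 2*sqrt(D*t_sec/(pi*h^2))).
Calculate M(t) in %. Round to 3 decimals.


t = 756000 s
ratio = min(1, 2*sqrt(2.76e-09*756000/(pi*0.0484)))
= 0.234287
M(t) = 4.1 * 0.234287 = 0.961%

0.961


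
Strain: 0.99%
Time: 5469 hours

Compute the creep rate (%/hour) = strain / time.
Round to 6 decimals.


Creep rate = 0.99 / 5469
= 0.000181 %/h

0.000181


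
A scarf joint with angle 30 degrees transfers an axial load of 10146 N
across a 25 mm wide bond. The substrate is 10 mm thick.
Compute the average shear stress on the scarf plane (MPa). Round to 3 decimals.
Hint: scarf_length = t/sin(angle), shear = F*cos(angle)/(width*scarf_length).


scarf_length = 10 / sin(30 deg) = 20.0000 mm
cos(30 deg) = 0.866025
shear stress = 10146 * 0.866025 / (25 * 20.0000)
= 17.573 MPa

17.573


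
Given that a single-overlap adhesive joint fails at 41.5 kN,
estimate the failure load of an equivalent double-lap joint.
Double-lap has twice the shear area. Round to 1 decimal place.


Double-lap factor = 2
Expected load = 41.5 * 2 = 83.0 kN

83.0


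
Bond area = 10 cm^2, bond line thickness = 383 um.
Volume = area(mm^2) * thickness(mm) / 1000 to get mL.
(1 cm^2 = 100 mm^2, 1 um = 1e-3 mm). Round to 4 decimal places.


area_mm2 = 10 * 100 = 1000
blt_mm = 383 * 1e-3 = 0.383
vol_mm3 = 1000 * 0.383 = 383.0
vol_mL = 383.0 / 1000 = 0.3830 mL

0.3830


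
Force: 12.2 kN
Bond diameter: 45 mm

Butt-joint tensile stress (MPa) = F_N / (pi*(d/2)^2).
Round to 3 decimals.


F_N = 12.2 * 1000 = 12200.0 N
A = pi*(22.5)^2 = 1590.4313 mm^2
stress = 12200.0 / 1590.4313 = 7.671 MPa

7.671


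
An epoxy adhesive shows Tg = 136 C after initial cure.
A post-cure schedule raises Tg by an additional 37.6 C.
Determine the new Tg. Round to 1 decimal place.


New Tg = 136 + 37.6
= 173.6 C

173.6


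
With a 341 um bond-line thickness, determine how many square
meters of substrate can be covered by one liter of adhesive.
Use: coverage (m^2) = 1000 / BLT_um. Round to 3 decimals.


Coverage = 1000 / 341 = 2.933 m^2

2.933


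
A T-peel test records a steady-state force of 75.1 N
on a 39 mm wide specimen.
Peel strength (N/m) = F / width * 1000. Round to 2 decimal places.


Peel strength = 75.1 / 39 * 1000
= 1925.64 N/m

1925.64


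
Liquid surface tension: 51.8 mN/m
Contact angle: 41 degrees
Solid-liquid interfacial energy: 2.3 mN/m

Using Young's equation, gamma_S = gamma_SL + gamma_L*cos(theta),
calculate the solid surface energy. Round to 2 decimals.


gamma_S = 2.3 + 51.8 * cos(41)
= 41.39 mN/m

41.39


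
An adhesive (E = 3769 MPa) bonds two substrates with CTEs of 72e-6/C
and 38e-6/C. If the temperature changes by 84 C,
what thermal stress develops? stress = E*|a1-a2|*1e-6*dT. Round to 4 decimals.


Stress = 3769 * |72 - 38| * 1e-6 * 84
= 10.7643 MPa

10.7643


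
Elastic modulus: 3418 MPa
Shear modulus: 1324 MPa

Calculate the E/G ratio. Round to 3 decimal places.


E / G = 3418 / 1324 = 2.582

2.582


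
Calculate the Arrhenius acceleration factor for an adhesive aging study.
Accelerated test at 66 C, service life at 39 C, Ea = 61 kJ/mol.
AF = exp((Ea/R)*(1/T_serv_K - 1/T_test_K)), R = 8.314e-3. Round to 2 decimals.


T_test = 339.15 K, T_serv = 312.15 K
Ea/R = 61 / 0.008314 = 7337.02
AF = exp(7337.02 * (1/312.15 - 1/339.15))
= 6.50

6.50


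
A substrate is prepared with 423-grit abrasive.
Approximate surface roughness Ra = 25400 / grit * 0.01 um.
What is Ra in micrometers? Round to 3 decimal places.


Ra = 25400 / 423 * 0.01 = 0.600 um

0.600


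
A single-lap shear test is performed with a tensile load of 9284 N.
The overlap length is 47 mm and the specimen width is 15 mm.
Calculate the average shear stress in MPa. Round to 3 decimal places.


Shear stress = F / (overlap * width)
= 9284 / (47 * 15)
= 9284 / 705
= 13.169 MPa

13.169


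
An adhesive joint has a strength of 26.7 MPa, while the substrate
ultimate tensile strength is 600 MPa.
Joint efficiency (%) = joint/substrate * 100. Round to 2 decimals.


Efficiency = 26.7 / 600 * 100
= 4.45%

4.45


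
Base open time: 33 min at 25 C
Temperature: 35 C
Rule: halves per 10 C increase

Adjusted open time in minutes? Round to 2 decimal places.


Acceleration = 2^((35-25)/10) = 2.0000
Open time = 33 / 2.0000 = 16.50 min

16.50


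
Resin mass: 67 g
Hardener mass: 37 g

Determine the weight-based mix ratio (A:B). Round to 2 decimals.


Ratio = 67 / 37 = 1.81

1.81


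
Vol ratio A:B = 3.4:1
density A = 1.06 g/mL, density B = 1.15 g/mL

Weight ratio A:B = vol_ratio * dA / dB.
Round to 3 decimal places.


Weight ratio = 3.4 * 1.06 / 1.15
= 3.134

3.134


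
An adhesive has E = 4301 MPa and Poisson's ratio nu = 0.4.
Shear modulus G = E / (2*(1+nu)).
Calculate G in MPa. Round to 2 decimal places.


G = 4301 / (2*(1+0.4))
= 4301 / 2.80
= 1536.07 MPa

1536.07


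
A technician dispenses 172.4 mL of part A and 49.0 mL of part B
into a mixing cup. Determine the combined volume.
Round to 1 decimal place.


Combined volume = 172.4 + 49.0
= 221.4 mL

221.4


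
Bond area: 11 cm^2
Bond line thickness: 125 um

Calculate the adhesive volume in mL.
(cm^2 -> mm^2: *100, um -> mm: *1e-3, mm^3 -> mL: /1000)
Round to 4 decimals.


V = 11*100 * 125*1e-3 / 1000
= 0.1375 mL

0.1375


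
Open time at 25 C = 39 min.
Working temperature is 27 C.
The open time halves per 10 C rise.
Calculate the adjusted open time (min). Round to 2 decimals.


factor = 2^((27 - 25) / 10) = 1.1487
ot = 39 / 1.1487 = 33.95 min

33.95


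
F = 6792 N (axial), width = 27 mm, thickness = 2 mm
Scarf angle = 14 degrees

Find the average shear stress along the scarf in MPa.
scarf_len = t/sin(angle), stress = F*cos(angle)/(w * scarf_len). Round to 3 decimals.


scarf_len = 2/sin(14 deg) = 8.2671
cos(14 deg) = 0.970296
stress = 6792*0.970296/(27*8.2671) = 29.525 MPa

29.525


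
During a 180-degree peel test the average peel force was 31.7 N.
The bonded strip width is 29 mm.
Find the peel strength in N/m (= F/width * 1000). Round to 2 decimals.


Peel strength = F/width * 1000
= 31.7 / 29 * 1000
= 1093.10 N/m

1093.10


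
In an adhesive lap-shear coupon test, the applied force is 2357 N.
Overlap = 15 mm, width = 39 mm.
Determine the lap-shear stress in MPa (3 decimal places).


stress = F / (overlap * width)
= 2357 / (15 * 39)
= 4.029 MPa

4.029


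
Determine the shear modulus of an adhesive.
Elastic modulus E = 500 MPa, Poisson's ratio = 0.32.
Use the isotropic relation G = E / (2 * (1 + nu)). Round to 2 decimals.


G = 500 / (2*(1+0.32)) = 500 / 2.64
= 189.39 MPa

189.39


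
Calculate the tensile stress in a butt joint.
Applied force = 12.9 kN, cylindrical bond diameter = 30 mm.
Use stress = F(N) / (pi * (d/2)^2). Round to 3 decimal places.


A = pi * 15.0^2 = 706.8583 mm^2
sigma = 12900.0 / 706.8583 = 18.250 MPa

18.250


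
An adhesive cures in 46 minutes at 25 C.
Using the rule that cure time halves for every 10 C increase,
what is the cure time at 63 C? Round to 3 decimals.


Factor = 2^((63 - 25) / 10) = 13.9288
Cure time = 46 / 13.9288
= 3.303 minutes

3.303


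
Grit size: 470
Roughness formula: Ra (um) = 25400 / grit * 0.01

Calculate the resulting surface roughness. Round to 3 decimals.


Ra = 25400 / 470 * 0.01
= 0.540 um

0.540


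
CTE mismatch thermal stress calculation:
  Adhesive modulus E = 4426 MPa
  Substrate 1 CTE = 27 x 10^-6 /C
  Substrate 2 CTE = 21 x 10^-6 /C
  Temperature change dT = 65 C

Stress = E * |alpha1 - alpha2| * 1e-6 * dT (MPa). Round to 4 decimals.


delta_alpha = |27 - 21| = 6 x 10^-6/C
Stress = 4426 * 6e-6 * 65
= 1.7261 MPa

1.7261


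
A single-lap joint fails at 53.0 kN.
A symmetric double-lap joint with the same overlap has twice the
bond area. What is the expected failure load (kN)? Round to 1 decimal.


Double-lap load = 2 * 53.0 = 106.0 kN

106.0


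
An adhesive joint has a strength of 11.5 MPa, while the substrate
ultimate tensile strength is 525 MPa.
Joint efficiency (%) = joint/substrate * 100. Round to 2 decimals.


Efficiency = 11.5 / 525 * 100
= 2.19%

2.19


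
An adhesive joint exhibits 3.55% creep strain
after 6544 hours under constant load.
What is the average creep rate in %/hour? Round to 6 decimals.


Creep rate = strain / time
= 3.55 / 6544
= 0.000542 %/h

0.000542


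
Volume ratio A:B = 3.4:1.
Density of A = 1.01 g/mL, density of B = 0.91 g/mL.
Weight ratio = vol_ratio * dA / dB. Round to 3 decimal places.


Wt ratio = 3.4 * 1.01 / 0.91
= 3.774

3.774


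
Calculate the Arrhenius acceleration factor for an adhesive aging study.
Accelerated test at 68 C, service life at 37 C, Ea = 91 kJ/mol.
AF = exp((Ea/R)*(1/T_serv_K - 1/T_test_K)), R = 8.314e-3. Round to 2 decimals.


T_test = 341.15 K, T_serv = 310.15 K
Ea/R = 91 / 0.008314 = 10945.39
AF = exp(10945.39 * (1/310.15 - 1/341.15))
= 24.70

24.70


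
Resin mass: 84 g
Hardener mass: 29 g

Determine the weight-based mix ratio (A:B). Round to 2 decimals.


Ratio = 84 / 29 = 2.90

2.90


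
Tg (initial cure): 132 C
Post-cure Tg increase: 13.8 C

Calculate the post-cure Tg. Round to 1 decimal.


Post-cure Tg = 132 + 13.8 = 145.8 C

145.8


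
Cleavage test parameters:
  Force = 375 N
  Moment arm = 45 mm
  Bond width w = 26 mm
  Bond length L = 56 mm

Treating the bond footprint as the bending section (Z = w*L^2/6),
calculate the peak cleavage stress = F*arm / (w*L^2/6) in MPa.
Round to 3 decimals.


M = 375 * 45 = 16875 N*mm
Z = 26 * 56^2 / 6 = 81536 / 6 mm^3
sigma = M / Z = 6 * 16875 / 81536 = 101250 / 81536
= 1.242 MPa

1.242


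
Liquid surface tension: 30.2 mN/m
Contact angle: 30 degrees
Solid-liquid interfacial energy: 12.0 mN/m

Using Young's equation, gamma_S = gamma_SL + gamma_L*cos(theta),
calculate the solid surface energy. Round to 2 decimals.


gamma_S = 12.0 + 30.2 * cos(30)
= 38.15 mN/m

38.15


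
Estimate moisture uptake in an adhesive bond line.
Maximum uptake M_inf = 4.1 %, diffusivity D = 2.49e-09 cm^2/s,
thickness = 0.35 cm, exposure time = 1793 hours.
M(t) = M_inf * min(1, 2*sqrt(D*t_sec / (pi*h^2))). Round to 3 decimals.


Convert time: 1793 h = 6454800 s
ratio = min(1, 2*sqrt(2.49e-09*6454800/(pi*0.35^2)))
= 0.408722
M(t) = 4.1 * 0.408722 = 1.676%

1.676


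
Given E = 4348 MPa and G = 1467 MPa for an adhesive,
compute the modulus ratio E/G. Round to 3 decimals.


E/G ratio = 4348 / 1467 = 2.964

2.964


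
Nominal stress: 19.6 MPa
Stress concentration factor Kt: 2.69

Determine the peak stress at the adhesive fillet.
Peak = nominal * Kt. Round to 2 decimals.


Peak stress = 19.6 * 2.69
= 52.72 MPa

52.72


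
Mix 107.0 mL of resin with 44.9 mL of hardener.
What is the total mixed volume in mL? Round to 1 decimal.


Total = 107.0 + 44.9 = 151.9 mL

151.9


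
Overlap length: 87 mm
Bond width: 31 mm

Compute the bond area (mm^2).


Bond area = 87 * 31 = 2697 mm^2

2697


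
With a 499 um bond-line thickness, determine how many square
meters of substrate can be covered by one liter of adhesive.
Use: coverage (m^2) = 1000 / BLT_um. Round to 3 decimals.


Coverage = 1000 / 499 = 2.004 m^2

2.004


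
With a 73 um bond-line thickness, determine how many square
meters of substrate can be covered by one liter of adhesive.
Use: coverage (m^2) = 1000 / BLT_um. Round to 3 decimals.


Coverage = 1000 / 73 = 13.699 m^2

13.699


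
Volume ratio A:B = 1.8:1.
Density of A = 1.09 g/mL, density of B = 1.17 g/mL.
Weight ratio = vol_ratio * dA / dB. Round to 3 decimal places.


Wt ratio = 1.8 * 1.09 / 1.17
= 1.677

1.677


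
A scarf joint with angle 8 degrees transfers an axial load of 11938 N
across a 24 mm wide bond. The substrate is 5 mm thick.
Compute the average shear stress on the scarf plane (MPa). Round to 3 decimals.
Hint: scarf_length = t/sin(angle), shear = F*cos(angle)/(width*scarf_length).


scarf_length = 5 / sin(8 deg) = 35.9265 mm
cos(8 deg) = 0.990268
shear stress = 11938 * 0.990268 / (24 * 35.9265)
= 13.711 MPa

13.711


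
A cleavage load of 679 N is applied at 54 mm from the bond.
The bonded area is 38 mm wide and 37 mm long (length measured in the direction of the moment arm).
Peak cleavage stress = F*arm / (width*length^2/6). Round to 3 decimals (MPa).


Moment = 679 * 54 = 36666 N*mm
Section modulus = 38 * 1369 / 6 = 52022 / 6 mm^3
Stress = 36666 / (52022 / 6) = 219996 / 52022
= 4.229 MPa

4.229


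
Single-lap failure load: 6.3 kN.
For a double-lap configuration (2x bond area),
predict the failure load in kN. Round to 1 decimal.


Failure load = 6.3 * 2 = 12.6 kN

12.6


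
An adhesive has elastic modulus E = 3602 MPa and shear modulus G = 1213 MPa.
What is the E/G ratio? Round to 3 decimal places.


E/G = 3602 / 1213 = 2.969

2.969


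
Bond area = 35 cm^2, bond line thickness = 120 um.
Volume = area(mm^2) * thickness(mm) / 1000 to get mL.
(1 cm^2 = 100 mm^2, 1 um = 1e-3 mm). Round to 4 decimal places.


area_mm2 = 35 * 100 = 3500
blt_mm = 120 * 1e-3 = 0.12
vol_mm3 = 3500 * 0.12 = 420.0
vol_mL = 420.0 / 1000 = 0.4200 mL

0.4200


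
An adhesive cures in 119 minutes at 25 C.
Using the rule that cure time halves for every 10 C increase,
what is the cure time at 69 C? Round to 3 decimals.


Factor = 2^((69 - 25) / 10) = 21.1121
Cure time = 119 / 21.1121
= 5.637 minutes

5.637


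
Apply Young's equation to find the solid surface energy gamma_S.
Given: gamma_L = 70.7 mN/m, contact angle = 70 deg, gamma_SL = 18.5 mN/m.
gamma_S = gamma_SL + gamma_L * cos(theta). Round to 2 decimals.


theta_rad = 70 * pi/180 = 1.221730
gamma_S = 18.5 + 70.7 * cos(1.221730)
= 42.68 mN/m

42.68


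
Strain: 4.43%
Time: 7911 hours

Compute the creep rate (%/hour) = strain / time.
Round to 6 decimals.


Creep rate = 4.43 / 7911
= 0.000560 %/h

0.000560


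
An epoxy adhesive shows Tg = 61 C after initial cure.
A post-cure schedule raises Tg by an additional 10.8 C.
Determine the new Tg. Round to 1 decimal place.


New Tg = 61 + 10.8
= 71.8 C

71.8


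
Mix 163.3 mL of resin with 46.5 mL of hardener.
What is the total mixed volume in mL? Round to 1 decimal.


Total = 163.3 + 46.5 = 209.8 mL

209.8


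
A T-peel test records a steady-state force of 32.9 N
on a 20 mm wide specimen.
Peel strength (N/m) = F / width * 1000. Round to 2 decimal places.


Peel strength = 32.9 / 20 * 1000
= 1645.00 N/m

1645.00


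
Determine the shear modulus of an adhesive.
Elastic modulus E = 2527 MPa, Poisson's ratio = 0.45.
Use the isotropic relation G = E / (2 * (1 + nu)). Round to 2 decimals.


G = 2527 / (2*(1+0.45)) = 2527 / 2.90
= 871.38 MPa

871.38


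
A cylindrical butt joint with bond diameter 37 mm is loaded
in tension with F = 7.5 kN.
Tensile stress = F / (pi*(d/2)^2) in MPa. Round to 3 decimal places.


Area = pi * (37/2)^2 = 1075.2101 mm^2
Stress = 7.5*1000 / 1075.2101
= 6.975 MPa

6.975


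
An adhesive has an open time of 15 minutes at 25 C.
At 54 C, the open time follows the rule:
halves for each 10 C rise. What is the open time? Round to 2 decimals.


Factor = 2^((54-25)/10) = 7.4643
Open time = 15 / 7.4643 = 2.01 min

2.01


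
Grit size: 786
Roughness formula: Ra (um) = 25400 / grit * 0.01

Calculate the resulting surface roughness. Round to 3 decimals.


Ra = 25400 / 786 * 0.01
= 0.323 um

0.323


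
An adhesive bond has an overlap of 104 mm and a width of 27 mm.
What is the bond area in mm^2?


Bond area = overlap * width
= 104 * 27
= 2808 mm^2

2808


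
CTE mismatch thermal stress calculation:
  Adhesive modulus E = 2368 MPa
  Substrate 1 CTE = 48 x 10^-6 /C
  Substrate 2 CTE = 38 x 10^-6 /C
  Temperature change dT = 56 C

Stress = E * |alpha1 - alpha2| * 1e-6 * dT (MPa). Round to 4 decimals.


delta_alpha = |48 - 38| = 10 x 10^-6/C
Stress = 2368 * 10e-6 * 56
= 1.3261 MPa

1.3261


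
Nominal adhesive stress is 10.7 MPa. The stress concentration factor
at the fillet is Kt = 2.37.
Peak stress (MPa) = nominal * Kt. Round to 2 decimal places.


Peak = 10.7 * 2.37 = 25.36 MPa

25.36


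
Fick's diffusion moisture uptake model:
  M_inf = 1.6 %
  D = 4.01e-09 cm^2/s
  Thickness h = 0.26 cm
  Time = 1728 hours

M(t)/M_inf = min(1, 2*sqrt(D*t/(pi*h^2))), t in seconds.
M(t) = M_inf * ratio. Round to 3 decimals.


t_sec = 1728 * 3600 = 6220800
ratio = 2*sqrt(4.01e-09*6220800/(pi*0.26^2))
= min(1, 0.685452)
= 0.685452
M(t) = 1.6 * 0.685452 = 1.097 %

1.097


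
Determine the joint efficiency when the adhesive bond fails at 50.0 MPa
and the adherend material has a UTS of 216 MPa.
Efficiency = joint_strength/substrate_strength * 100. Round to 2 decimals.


Joint efficiency = 50.0 / 216 * 100
= 23.15%

23.15


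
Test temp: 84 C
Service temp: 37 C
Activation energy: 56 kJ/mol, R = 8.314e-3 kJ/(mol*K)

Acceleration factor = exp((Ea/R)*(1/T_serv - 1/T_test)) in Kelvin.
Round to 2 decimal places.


AF = exp((56/0.008314)*(1/310.15 - 1/357.15))
= 17.43

17.43


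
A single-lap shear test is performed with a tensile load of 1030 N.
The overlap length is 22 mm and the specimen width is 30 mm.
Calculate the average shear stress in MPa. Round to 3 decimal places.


Shear stress = F / (overlap * width)
= 1030 / (22 * 30)
= 1030 / 660
= 1.561 MPa

1.561


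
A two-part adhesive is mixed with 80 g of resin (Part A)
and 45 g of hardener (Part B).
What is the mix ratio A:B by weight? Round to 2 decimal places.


Mix ratio = mass_A / mass_B
= 80 / 45
= 1.78

1.78


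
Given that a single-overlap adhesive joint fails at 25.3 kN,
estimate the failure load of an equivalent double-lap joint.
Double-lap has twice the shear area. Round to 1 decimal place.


Double-lap factor = 2
Expected load = 25.3 * 2 = 50.6 kN

50.6


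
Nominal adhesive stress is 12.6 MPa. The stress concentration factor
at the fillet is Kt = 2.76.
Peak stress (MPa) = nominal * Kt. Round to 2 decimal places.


Peak = 12.6 * 2.76 = 34.78 MPa

34.78


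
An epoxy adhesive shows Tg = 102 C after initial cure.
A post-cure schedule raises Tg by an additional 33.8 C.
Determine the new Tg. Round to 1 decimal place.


New Tg = 102 + 33.8
= 135.8 C

135.8


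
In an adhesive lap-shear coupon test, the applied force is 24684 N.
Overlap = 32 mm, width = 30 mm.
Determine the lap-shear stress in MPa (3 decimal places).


stress = F / (overlap * width)
= 24684 / (32 * 30)
= 25.713 MPa

25.713


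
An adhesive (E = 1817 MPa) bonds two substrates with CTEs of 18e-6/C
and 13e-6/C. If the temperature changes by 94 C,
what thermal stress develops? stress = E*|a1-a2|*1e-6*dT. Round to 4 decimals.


Stress = 1817 * |18 - 13| * 1e-6 * 94
= 0.8540 MPa

0.8540


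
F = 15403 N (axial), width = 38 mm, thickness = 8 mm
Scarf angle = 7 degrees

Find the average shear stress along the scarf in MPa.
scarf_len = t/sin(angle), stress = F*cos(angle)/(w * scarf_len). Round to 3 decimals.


scarf_len = 8/sin(7 deg) = 65.6441
cos(7 deg) = 0.992546
stress = 15403*0.992546/(38*65.6441) = 6.129 MPa

6.129


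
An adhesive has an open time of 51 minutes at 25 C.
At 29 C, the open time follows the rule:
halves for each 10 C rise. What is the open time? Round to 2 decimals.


Factor = 2^((29-25)/10) = 1.3195
Open time = 51 / 1.3195 = 38.65 min

38.65


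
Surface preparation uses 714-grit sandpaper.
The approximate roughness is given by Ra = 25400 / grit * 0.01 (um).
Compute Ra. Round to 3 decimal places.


Ra = 25400 / 714 * 0.01
= 254 / 714
= 0.356 um

0.356


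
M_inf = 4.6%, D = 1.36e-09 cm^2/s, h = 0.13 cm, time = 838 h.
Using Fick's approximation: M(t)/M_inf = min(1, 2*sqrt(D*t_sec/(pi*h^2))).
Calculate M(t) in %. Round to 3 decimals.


t = 3016800 s
ratio = min(1, 2*sqrt(1.36e-09*3016800/(pi*0.0169)))
= 0.555974
M(t) = 4.6 * 0.555974 = 2.557%

2.557


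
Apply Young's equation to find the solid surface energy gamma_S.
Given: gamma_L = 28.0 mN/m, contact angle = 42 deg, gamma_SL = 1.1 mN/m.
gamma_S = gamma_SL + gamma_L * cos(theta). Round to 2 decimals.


theta_rad = 42 * pi/180 = 0.733038
gamma_S = 1.1 + 28.0 * cos(0.733038)
= 21.91 mN/m

21.91


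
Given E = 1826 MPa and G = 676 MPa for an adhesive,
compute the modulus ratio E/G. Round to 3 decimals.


E/G ratio = 1826 / 676 = 2.701

2.701


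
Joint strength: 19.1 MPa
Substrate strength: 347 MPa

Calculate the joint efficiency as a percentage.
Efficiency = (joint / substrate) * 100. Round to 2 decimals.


Efficiency = (19.1 / 347) * 100 = 5.50%

5.50


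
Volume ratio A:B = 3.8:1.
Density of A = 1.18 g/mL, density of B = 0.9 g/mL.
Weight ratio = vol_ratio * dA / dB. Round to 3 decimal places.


Wt ratio = 3.8 * 1.18 / 0.9
= 4.982

4.982


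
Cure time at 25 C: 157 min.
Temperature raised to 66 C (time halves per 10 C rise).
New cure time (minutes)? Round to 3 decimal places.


Acceleration factor = 2^(41/10) = 17.1484
New time = 157 / 17.1484 = 9.155 min

9.155


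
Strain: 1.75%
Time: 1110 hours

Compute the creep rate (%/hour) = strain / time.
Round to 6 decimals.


Creep rate = 1.75 / 1110
= 0.001577 %/h

0.001577


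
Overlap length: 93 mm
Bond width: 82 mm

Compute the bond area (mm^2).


Bond area = 93 * 82 = 7626 mm^2

7626


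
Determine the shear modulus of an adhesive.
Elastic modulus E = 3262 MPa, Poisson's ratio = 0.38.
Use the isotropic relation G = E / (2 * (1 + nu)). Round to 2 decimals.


G = 3262 / (2*(1+0.38)) = 3262 / 2.76
= 1181.88 MPa

1181.88


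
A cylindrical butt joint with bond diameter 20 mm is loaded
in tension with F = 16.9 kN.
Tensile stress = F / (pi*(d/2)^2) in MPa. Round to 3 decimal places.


Area = pi * (20/2)^2 = 314.1593 mm^2
Stress = 16.9*1000 / 314.1593
= 53.794 MPa

53.794


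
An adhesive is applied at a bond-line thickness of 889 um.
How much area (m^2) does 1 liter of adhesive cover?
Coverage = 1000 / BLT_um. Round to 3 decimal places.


Coverage = 1000 / 889 = 1.125 m^2

1.125


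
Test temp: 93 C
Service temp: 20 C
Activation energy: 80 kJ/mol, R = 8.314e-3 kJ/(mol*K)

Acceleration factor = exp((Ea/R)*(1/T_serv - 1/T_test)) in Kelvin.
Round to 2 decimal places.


AF = exp((80/0.008314)*(1/293.15 - 1/366.15))
= 695.17

695.17


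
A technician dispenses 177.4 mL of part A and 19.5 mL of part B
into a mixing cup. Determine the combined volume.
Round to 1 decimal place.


Combined volume = 177.4 + 19.5
= 196.9 mL

196.9


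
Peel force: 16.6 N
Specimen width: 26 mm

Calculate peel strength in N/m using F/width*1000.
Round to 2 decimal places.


Peel strength = 16.6 / 26 * 1000 = 638.46 N/m

638.46


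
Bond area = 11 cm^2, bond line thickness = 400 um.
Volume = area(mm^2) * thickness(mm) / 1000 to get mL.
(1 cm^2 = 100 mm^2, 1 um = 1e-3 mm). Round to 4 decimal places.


area_mm2 = 11 * 100 = 1100
blt_mm = 400 * 1e-3 = 0.4
vol_mm3 = 1100 * 0.4 = 440.0
vol_mL = 440.0 / 1000 = 0.4400 mL

0.4400


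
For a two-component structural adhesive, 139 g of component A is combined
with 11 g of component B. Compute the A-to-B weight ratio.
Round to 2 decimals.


Weight ratio A:B = 139 / 11
= 12.64

12.64


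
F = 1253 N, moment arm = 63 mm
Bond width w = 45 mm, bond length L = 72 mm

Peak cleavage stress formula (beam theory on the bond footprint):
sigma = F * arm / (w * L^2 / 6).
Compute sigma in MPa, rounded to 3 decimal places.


sigma = (1253 * 63) / (45 * 5184 / 6)
= 78939 * 6 / 233280
= 473634 / 233280
= 2.030 MPa

2.030


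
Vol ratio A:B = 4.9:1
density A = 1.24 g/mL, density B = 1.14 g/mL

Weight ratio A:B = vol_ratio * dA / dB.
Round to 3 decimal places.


Weight ratio = 4.9 * 1.24 / 1.14
= 5.330

5.330


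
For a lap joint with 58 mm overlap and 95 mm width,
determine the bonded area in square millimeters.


Area = 58 * 95 = 5510 mm^2

5510


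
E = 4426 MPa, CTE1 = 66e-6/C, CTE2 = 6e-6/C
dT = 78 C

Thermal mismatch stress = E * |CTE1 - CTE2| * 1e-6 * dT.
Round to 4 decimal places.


= 4426 * 60e-6 * 78
= 20.7137 MPa

20.7137


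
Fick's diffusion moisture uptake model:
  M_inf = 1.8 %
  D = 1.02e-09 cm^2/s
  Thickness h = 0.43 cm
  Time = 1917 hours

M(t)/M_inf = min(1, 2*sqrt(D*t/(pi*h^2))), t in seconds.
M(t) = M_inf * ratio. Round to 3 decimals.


t_sec = 1917 * 3600 = 6901200
ratio = 2*sqrt(1.02e-09*6901200/(pi*0.43^2))
= min(1, 0.220165)
= 0.220165
M(t) = 1.8 * 0.220165 = 0.396 %

0.396


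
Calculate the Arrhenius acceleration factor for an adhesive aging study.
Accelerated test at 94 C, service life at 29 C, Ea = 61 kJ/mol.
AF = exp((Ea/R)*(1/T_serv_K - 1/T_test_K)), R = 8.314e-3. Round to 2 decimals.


T_test = 367.15 K, T_serv = 302.15 K
Ea/R = 61 / 0.008314 = 7337.02
AF = exp(7337.02 * (1/302.15 - 1/367.15))
= 73.63

73.63


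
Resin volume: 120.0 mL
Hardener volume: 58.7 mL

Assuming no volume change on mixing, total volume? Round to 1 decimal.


V_total = 120.0 + 58.7 = 178.7 mL

178.7


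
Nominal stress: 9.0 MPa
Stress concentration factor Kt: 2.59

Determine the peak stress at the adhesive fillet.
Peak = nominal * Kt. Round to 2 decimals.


Peak stress = 9.0 * 2.59
= 23.31 MPa

23.31


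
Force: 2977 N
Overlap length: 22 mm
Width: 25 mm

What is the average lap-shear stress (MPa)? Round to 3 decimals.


Average shear stress = F / (overlap * width)
= 2977 / (22 * 25)
= 5.413 MPa

5.413


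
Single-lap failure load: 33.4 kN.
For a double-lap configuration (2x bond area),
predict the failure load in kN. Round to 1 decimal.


Failure load = 33.4 * 2 = 66.8 kN

66.8


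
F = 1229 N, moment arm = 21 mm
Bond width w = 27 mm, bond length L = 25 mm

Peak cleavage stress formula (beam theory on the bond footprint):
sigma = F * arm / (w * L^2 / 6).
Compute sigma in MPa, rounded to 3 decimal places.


sigma = (1229 * 21) / (27 * 625 / 6)
= 25809 * 6 / 16875
= 154854 / 16875
= 9.177 MPa

9.177


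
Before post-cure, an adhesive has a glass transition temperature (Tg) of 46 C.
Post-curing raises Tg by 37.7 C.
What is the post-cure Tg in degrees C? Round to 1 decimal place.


Tg_post = Tg_base + delta_Tg
= 46 + 37.7
= 83.7 C

83.7


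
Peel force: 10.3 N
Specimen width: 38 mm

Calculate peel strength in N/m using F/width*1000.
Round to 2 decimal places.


Peel strength = 10.3 / 38 * 1000 = 271.05 N/m

271.05


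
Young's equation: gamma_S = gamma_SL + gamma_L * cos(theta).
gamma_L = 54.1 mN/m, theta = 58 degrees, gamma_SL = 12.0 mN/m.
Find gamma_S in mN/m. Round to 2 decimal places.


cos(58 deg) = 0.529919
gamma_S = 12.0 + 54.1 * 0.529919
= 40.67 mN/m

40.67


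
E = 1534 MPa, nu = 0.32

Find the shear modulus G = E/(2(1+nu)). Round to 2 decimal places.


G = 1534 / (2 * 1.32)
= 581.06 MPa

581.06


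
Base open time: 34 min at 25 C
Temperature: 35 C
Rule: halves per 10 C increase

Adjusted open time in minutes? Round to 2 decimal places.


Acceleration = 2^((35-25)/10) = 2.0000
Open time = 34 / 2.0000 = 17.00 min

17.00


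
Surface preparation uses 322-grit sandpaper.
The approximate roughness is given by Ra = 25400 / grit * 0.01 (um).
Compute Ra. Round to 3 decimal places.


Ra = 25400 / 322 * 0.01
= 254 / 322
= 0.789 um

0.789


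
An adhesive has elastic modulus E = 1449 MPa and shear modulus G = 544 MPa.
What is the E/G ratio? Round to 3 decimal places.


E/G = 1449 / 544 = 2.664

2.664


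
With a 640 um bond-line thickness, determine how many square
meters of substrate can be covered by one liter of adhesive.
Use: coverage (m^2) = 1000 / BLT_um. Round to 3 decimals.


Coverage = 1000 / 640 = 1.563 m^2

1.563


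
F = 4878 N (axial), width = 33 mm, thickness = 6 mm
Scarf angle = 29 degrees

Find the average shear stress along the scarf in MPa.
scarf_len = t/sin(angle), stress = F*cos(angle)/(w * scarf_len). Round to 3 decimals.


scarf_len = 6/sin(29 deg) = 12.3760
cos(29 deg) = 0.874620
stress = 4878*0.874620/(33*12.3760) = 10.446 MPa

10.446


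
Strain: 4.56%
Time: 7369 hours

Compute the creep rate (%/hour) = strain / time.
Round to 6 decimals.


Creep rate = 4.56 / 7369
= 0.000619 %/h

0.000619


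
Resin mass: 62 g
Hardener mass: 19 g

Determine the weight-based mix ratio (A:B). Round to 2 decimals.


Ratio = 62 / 19 = 3.26

3.26


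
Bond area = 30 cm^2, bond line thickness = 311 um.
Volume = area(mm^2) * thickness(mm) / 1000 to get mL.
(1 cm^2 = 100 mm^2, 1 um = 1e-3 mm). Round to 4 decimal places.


area_mm2 = 30 * 100 = 3000
blt_mm = 311 * 1e-3 = 0.311
vol_mm3 = 3000 * 0.311 = 933.0
vol_mL = 933.0 / 1000 = 0.9330 mL

0.9330


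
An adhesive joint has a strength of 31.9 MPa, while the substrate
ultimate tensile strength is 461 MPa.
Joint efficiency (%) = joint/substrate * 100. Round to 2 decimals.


Efficiency = 31.9 / 461 * 100
= 6.92%

6.92


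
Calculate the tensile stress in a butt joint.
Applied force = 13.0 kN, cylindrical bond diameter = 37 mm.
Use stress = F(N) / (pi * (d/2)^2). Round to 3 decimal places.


A = pi * 18.5^2 = 1075.2101 mm^2
sigma = 13000.0 / 1075.2101 = 12.091 MPa

12.091


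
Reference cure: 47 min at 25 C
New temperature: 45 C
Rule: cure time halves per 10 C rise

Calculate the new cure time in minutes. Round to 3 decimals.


factor = 2^((45-25)/10) = 4.0000
t_new = 47 / 4.0000 = 11.750 min

11.750


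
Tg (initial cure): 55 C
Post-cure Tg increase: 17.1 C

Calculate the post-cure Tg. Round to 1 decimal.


Post-cure Tg = 55 + 17.1 = 72.1 C

72.1


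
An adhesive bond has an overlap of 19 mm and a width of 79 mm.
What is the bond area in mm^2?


Bond area = overlap * width
= 19 * 79
= 1501 mm^2

1501


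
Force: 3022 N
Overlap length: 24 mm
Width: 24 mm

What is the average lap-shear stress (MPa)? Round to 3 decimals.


Average shear stress = F / (overlap * width)
= 3022 / (24 * 24)
= 5.247 MPa

5.247


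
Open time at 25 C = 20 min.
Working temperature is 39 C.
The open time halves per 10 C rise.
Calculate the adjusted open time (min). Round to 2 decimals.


factor = 2^((39 - 25) / 10) = 2.6390
ot = 20 / 2.6390 = 7.58 min

7.58


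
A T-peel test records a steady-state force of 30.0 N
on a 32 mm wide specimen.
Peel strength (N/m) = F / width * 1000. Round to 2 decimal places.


Peel strength = 30.0 / 32 * 1000
= 937.50 N/m

937.50


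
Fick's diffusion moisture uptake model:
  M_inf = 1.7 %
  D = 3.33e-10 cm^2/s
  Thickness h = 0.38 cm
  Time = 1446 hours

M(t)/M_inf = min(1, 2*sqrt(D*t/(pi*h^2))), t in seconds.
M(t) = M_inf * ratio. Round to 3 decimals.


t_sec = 1446 * 3600 = 5205600
ratio = 2*sqrt(3.33e-10*5205600/(pi*0.38^2))
= min(1, 0.123631)
= 0.123631
M(t) = 1.7 * 0.123631 = 0.210 %

0.210


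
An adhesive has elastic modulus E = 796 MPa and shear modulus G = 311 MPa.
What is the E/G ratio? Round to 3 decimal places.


E/G = 796 / 311 = 2.559

2.559


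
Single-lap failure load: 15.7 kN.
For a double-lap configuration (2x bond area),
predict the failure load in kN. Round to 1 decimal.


Failure load = 15.7 * 2 = 31.4 kN

31.4


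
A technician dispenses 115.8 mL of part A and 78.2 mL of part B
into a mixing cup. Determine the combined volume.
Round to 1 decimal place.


Combined volume = 115.8 + 78.2
= 194.0 mL

194.0


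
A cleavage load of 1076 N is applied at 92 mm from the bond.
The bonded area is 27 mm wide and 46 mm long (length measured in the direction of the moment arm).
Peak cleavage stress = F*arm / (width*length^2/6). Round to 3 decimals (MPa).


Moment = 1076 * 92 = 98992 N*mm
Section modulus = 27 * 2116 / 6 = 57132 / 6 mm^3
Stress = 98992 / (57132 / 6) = 593952 / 57132
= 10.396 MPa

10.396


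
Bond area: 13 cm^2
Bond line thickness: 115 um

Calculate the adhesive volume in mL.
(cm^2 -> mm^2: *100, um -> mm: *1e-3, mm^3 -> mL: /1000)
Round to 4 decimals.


V = 13*100 * 115*1e-3 / 1000
= 0.1495 mL

0.1495


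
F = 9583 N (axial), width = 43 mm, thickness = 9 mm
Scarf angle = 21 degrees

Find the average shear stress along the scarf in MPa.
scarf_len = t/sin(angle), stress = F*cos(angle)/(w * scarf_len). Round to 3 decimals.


scarf_len = 9/sin(21 deg) = 25.1139
cos(21 deg) = 0.933580
stress = 9583*0.933580/(43*25.1139) = 8.285 MPa

8.285


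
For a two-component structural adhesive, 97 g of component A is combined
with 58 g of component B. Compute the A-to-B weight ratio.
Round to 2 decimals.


Weight ratio A:B = 97 / 58
= 1.67

1.67


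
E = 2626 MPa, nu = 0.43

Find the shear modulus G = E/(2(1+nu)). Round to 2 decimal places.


G = 2626 / (2 * 1.43)
= 918.18 MPa

918.18


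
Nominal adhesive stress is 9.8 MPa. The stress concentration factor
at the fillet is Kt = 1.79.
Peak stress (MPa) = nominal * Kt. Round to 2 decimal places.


Peak = 9.8 * 1.79 = 17.54 MPa

17.54


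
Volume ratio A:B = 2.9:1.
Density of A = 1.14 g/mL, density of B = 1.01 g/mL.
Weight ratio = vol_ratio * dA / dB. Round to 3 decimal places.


Wt ratio = 2.9 * 1.14 / 1.01
= 3.273

3.273


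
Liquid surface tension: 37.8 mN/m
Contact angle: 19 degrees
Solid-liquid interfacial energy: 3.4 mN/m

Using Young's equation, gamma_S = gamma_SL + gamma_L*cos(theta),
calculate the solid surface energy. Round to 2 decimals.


gamma_S = 3.4 + 37.8 * cos(19)
= 39.14 mN/m

39.14
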